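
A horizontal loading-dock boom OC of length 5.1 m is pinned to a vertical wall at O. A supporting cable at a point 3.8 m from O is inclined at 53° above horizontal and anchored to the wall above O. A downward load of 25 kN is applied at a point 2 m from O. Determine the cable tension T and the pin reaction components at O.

T = 16.48 kN, O_x = 9.915 kN, O_y = 11.84 kN

ΣM about O: T·sin53°·3.8 − 25·2 = 0 → T = 50/(3.8·0.798636) = 16.4755 ≈ 16.48 kN.
ΣF_x = 0: O_x − T·cos53° = 0 → O_x = 16.4755 × 0.601815 = 9.915 kN.
ΣF_y = 0: O_y + T·sin53° − 25 = 0 → O_y = 25 − 16.4755 × 0.798636 = 11.84 kN.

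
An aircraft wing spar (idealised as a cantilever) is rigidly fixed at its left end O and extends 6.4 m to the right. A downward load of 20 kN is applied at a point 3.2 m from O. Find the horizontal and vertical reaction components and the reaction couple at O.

ΣF_x = 0: O_x = 0.
ΣF_y = 0: O_y − 20 = 0 → O_y = 20.00 kN.
ΣM about O: M_O − 20·3.2 = 0 → M_O = 64.00 kN·m.

O_x = 0, O_y = 20.00 kN, M_O = 64.00 kN·m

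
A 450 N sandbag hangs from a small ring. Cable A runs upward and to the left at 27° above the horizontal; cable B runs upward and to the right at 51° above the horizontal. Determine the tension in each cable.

T_A = 289.5 N, T_B = 409.9 N

ΣF_x = 0: −T_A·cos27° + T_B·cos51° = 0 → T_B = 1.41582·T_A.
ΣF_y = 0: T_A·sin27° + T_B·sin51° = 450.
Substitute: T_A·(0.45399 + 1.41582·0.777146) = 450 → T_A = 289.521 ≈ 289.5 N.
Then T_B = 1.41582 × 289.521 = 409.9 N.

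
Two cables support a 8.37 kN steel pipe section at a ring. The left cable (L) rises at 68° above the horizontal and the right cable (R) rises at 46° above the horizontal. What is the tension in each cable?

T_L = 6.365 kN, T_R = 3.432 kN

ΣF_x = 0: −T_L·cos68° + T_R·cos46° = 0 → T_R = 0.539267·T_L.
ΣF_y = 0: T_L·sin68° + T_R·sin46° = 8.37.
Substitute: T_L·(0.927184 + 0.539267·0.71934) = 8.37 → T_L = 6.36453 ≈ 6.365 kN.
Then T_R = 0.539267 × 6.36453 = 3.432 kN.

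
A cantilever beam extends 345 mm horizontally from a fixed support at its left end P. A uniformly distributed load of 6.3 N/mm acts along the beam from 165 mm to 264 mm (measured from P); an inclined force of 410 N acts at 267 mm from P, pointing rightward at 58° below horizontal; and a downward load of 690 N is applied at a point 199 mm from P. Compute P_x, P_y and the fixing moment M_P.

Resultant of the distributed load: 6.3 × 99 = 623.7 N at 214.5 mm from P.
ΣF_x = 0: P_x + 410·cos58° = 0 → P_x = -217.3 N.
ΣF_y = 0: P_y − 6.3·99 − 410·sin58° − 690 = 0 → P_y = 1661 N.
ΣM about P: M_P − (6.3·99)·214.5 − 410·sin58°·267 − 690·199 = 0 → M_P = 363900 N·mm.

P_x = -217.3 N, P_y = 1661 N, M_P = 363900 N·mm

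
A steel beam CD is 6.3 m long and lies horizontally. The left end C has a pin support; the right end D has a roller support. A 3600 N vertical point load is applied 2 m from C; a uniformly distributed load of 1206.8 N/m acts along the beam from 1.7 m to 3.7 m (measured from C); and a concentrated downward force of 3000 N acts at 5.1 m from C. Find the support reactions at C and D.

Resultant of the distributed load: 1206.8 × 2 = 2413.6 N at 2.7 m from C.
Moments about C: D_y·6.3 − 3600·2 − (1206.8·2)·2.7 − 3000·5.1 = 0 → D_y = 29016.72/6.3 = 4605.83 ≈ 4606 N.
ΣF_y = 0: C_y + 4605.83 − 3600 − 1206.8·2 − 3000 = 0 → C_y = 4408 N.
ΣF_x = 0: no horizontal applied forces, so C_x = 0.

C_x = 0, C_y = 4408 N, D_y = 4606 N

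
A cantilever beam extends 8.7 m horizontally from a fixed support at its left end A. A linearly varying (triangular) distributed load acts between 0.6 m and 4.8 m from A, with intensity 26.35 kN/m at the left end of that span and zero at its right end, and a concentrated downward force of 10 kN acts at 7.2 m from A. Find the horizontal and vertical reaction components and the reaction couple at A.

A_x = 0, A_y = 65.34 kN, M_A = 182.7 kN·m

Resultant of the triangular load: ½ × 26.35 × 4.2 = 55.335 kN, acting at 2 m from A (one-third of the span from the peak).
ΣF_x = 0: A_x = 0.
ΣF_y = 0: A_y − ½·26.35·4.2 − 10 = 0 → A_y = 65.34 kN.
ΣM about A: M_A − (½·26.35·4.2)·2 − 10·7.2 = 0 → M_A = 182.7 kN·m.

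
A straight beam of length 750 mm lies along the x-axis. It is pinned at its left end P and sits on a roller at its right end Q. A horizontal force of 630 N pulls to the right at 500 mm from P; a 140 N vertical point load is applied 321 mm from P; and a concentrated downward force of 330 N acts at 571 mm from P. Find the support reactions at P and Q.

P_x = -630.0 N, P_y = 158.8 N, Q_y = 311.2 N

Moments about P: Q_y·750 − 140·321 − 330·571 = 0 → Q_y = 233370/750 = 311.16 ≈ 311.2 N.
ΣF_y = 0: P_y + 311.16 − 140 − 330 = 0 → P_y = 158.8 N.
ΣF_x = 0: P_x + 630 = 0 → P_x = -630.0 N.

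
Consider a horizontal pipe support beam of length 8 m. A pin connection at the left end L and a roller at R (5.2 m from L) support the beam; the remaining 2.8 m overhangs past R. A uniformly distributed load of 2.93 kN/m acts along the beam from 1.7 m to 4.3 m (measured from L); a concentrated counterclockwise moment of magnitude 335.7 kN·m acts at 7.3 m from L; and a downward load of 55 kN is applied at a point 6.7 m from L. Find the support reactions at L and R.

L_x = 0, L_y = 51.92 kN, R_y = 10.70 kN

Resultant of the distributed load: 2.93 × 2.6 = 7.618 kN at 3 m from L.
ΣM about L: R_y·5.2 − (2.93·2.6)·3 + 335.7 − 55·6.7 = 0 → R_y = 55.654/5.2 = 10.7027 ≈ 10.70 kN.
ΣF_y = 0: L_y + 10.7027 − 2.93·2.6 − 55 = 0 → L_y = 51.92 kN.
ΣF_x = 0: no horizontal applied forces, so L_x = 0.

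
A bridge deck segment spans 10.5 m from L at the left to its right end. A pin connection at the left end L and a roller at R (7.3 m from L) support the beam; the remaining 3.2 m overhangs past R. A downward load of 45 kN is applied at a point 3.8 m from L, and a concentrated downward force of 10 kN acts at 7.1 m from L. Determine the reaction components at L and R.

L_x = 0, L_y = 21.85 kN, R_y = 33.15 kN

ΣM about L: R_y·7.3 − 45·3.8 − 10·7.1 = 0 → R_y = 242/7.3 = 33.1507 ≈ 33.15 kN.
ΣF_y = 0: L_y + 33.1507 − 45 − 10 = 0 → L_y = 21.85 kN.
ΣF_x = 0: no horizontal applied forces, so L_x = 0.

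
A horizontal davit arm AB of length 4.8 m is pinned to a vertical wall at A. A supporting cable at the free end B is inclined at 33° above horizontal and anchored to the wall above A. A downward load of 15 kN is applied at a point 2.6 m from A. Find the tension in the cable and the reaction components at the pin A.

T = 14.92 kN, A_x = 12.51 kN, A_y = 6.875 kN

ΣM about A: T·sin33°·4.8 − 15·2.6 = 0 → T = 39/(4.8·0.544639) = 14.9181 ≈ 14.92 kN.
ΣF_x = 0: A_x − T·cos33° = 0 → A_x = 14.9181 × 0.838671 = 12.51 kN.
ΣF_y = 0: A_y + T·sin33° − 15 = 0 → A_y = 15 − 14.9181 × 0.544639 = 6.875 kN.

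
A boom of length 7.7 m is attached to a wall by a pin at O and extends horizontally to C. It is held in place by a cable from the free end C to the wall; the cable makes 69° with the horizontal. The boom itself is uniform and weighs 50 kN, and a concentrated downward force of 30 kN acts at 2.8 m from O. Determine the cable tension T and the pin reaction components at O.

ΣM about O: T·sin69°·7.7 − 50·3.85 − 30·2.8 = 0 → T = 276.5/(7.7·0.93358) = 38.4639 ≈ 38.46 kN.
ΣF_x = 0: O_x − T·cos69° = 0 → O_x = 38.4639 × 0.358368 = 13.78 kN.
ΣF_y = 0: O_y + T·sin69° − 50 − 30 = 0 → O_y = 80 − 38.4639 × 0.93358 = 44.09 kN.

T = 38.46 kN, O_x = 13.78 kN, O_y = 44.09 kN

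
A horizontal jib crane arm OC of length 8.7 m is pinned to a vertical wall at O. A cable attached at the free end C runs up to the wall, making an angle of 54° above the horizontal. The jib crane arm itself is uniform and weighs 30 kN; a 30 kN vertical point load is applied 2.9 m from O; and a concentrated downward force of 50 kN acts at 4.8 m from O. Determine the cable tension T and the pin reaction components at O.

ΣM about O: T·sin54°·8.7 − 30·4.35 − 30·2.9 − 50·4.8 = 0 → T = 457.5/(8.7·0.809017) = 65.0001 ≈ 65.00 kN.
ΣF_x = 0: O_x − T·cos54° = 0 → O_x = 65.0001 × 0.587785 = 38.21 kN.
ΣF_y = 0: O_y + T·sin54° − 30 − 30 − 50 = 0 → O_y = 110 − 65.0001 × 0.809017 = 57.41 kN.

T = 65.00 kN, O_x = 38.21 kN, O_y = 57.41 kN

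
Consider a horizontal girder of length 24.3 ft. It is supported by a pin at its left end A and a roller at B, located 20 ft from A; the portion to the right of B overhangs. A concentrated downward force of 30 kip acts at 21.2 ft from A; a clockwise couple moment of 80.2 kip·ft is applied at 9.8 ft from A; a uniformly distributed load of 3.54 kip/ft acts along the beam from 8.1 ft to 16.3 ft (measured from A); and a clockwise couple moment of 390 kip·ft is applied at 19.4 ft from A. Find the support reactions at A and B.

Resultant of the distributed load: 3.54 × 8.2 = 29.028 kip at 12.2 ft from A.
Moments about A: B_y·20 − 30·21.2 − 80.2 − (3.54·8.2)·12.2 − 390 = 0 → B_y = 1460.3416/20 = 73.0171 ≈ 73.02 kip.
ΣF_y = 0: A_y + 73.0171 − 30 − 3.54·8.2 = 0 → A_y = -13.99 kip.
ΣF_x = 0: no horizontal applied forces, so A_x = 0.

A_x = 0, A_y = -13.99 kip, B_y = 73.02 kip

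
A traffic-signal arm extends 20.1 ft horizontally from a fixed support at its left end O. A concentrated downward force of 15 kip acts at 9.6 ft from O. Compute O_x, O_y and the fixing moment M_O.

ΣF_x = 0: O_x = 0.
ΣF_y = 0: O_y − 15 = 0 → O_y = 15.00 kip.
ΣM about O: M_O − 15·9.6 = 0 → M_O = 144.0 kip·ft.

O_x = 0, O_y = 15.00 kip, M_O = 144.0 kip·ft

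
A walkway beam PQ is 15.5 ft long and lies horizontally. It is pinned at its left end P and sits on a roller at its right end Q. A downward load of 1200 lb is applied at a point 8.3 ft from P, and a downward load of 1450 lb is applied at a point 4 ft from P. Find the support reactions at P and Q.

Moments about P: Q_y·15.5 − 1200·8.3 − 1450·4 = 0 → Q_y = 15760/15.5 = 1016.77 ≈ 1017 lb.
ΣF_y = 0: P_y + 1016.77 − 1200 − 1450 = 0 → P_y = 1633 lb.
ΣF_x = 0: no horizontal applied forces, so P_x = 0.

P_x = 0, P_y = 1633 lb, Q_y = 1017 lb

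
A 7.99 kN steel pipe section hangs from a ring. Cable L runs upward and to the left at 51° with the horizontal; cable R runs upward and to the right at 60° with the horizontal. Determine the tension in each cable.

ΣF_x = 0: −T_L·cos51° + T_R·cos60° = 0 → T_R = 1.25864·T_L.
ΣF_y = 0: T_L·sin51° + T_R·sin60° = 7.99.
Substitute: T_L·(0.777146 + 1.25864·0.866025) = 7.99 → T_L = 4.27923 ≈ 4.279 kN.
Then T_R = 1.25864 × 4.27923 = 5.386 kN.

T_L = 4.279 kN, T_R = 5.386 kN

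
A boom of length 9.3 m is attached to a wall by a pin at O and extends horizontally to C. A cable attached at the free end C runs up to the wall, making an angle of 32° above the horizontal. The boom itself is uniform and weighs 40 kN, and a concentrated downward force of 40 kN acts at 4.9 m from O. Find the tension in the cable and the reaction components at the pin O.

ΣM about O: T·sin32°·9.3 − 40·4.65 − 40·4.9 = 0 → T = 382/(9.3·0.529919) = 77.5124 ≈ 77.51 kN.
ΣF_x = 0: O_x − T·cos32° = 0 → O_x = 77.5124 × 0.848048 = 65.73 kN.
ΣF_y = 0: O_y + T·sin32° − 40 − 40 = 0 → O_y = 80 − 77.5124 × 0.529919 = 38.92 kN.

T = 77.51 kN, O_x = 65.73 kN, O_y = 38.92 kN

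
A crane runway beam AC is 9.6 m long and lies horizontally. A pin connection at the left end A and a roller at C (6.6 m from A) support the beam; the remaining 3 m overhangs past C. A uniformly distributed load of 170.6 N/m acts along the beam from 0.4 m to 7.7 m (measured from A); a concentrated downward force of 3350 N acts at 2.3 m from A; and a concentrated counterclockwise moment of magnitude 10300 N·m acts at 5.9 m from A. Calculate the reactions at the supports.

A_x = 0, A_y = 4224 N, C_y = 371.0 N

Resultant of the distributed load: 170.6 × 7.3 = 1245.38 N at 4.05 m from A.
ΣM about A: C_y·6.6 − (170.6·7.3)·4.05 − 3350·2.3 + 10300 = 0 → C_y = 2448.789/6.6 = 371.029 ≈ 371.0 N.
ΣF_y = 0: A_y + 371.029 − 170.6·7.3 − 3350 = 0 → A_y = 4224 N.
ΣF_x = 0: no horizontal applied forces, so A_x = 0.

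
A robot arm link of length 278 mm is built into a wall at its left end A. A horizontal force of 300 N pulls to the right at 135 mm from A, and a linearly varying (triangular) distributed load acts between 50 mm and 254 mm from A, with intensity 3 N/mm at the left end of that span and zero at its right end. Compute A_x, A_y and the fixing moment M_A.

A_x = -300.0 N, A_y = 306.0 N, M_A = 36110 N·mm

Resultant of the triangular load: ½ × 3 × 204 = 306 N, acting at 118 mm from A (one-third of the span from the peak).
ΣF_x = 0: A_x + 300 = 0 → A_x = -300.0 N.
ΣF_y = 0: A_y − ½·3·204 = 0 → A_y = 306.0 N.
ΣM about A: M_A − (½·3·204)·118 = 0 → M_A = 36110 N·mm.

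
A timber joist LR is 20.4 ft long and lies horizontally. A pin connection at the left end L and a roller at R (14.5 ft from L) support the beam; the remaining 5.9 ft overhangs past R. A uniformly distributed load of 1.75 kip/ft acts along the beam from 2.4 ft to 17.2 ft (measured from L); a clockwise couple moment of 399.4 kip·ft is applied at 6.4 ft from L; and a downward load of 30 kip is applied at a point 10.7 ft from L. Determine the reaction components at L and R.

L_x = 0, L_y = -11.29 kip, R_y = 67.19 kip

Resultant of the distributed load: 1.75 × 14.8 = 25.9 kip at 9.8 ft from L.
Taking moments about L: R_y·14.5 − (1.75·14.8)·9.8 − 399.4 − 30·10.7 = 0 → R_y = 974.22/14.5 = 67.1876 ≈ 67.19 kip.
ΣF_y = 0: L_y + 67.1876 − 1.75·14.8 − 30 = 0 → L_y = -11.29 kip.
ΣF_x = 0: no horizontal applied forces, so L_x = 0.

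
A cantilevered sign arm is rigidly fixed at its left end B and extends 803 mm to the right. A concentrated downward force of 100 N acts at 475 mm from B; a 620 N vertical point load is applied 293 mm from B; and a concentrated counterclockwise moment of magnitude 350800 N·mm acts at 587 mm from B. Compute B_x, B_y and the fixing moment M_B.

ΣF_x = 0: B_x = 0.
ΣF_y = 0: B_y − 100 − 620 = 0 → B_y = 720.0 N.
ΣM about B: M_B − 100·475 − 620·293 + 350800 = 0 → M_B = -121600 N·mm.

B_x = 0, B_y = 720.0 N, M_B = -121600 N·mm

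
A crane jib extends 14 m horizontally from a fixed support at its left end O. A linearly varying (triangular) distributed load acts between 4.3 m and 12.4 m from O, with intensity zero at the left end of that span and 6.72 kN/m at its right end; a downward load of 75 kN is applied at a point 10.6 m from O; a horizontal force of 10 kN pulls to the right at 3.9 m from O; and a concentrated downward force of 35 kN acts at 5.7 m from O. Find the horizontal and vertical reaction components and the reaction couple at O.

Resultant of the triangular load: ½ × 6.72 × 8.1 = 27.216 kN, acting at 9.7 m from O (one-third of the span from the peak).
ΣF_x = 0: O_x + 10 = 0 → O_x = -10.00 kN.
ΣF_y = 0: O_y − ½·6.72·8.1 − 75 − 35 = 0 → O_y = 137.2 kN.
ΣM about O: M_O − (½·6.72·8.1)·9.7 − 75·10.6 − 35·5.7 = 0 → M_O = 1258 kN·m.

O_x = -10.00 kN, O_y = 137.2 kN, M_O = 1258 kN·m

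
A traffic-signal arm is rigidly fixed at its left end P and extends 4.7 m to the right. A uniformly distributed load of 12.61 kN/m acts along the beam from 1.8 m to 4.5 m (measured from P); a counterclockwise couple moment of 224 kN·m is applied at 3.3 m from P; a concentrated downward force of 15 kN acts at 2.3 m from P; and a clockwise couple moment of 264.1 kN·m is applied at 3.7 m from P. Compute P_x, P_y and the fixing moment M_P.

P_x = 0, P_y = 49.05 kN, M_P = 181.8 kN·m

Resultant of the distributed load: 12.61 × 2.7 = 34.047 kN at 3.15 m from P.
ΣF_x = 0: P_x = 0.
ΣF_y = 0: P_y − 12.61·2.7 − 15 = 0 → P_y = 49.05 kN.
ΣM about P: M_P − (12.61·2.7)·3.15 + 224 − 15·2.3 − 264.1 = 0 → M_P = 181.8 kN·m.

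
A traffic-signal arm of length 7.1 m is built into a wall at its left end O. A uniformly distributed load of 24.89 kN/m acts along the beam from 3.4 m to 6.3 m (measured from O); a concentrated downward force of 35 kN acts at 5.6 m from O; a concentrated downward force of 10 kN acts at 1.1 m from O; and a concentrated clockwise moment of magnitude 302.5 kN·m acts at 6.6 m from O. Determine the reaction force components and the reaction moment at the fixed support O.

O_x = 0, O_y = 117.2 kN, M_O = 859.6 kN·m

Resultant of the distributed load: 24.89 × 2.9 = 72.181 kN at 4.85 m from O.
ΣF_x = 0: O_x = 0.
ΣF_y = 0: O_y − 24.89·2.9 − 35 − 10 = 0 → O_y = 117.2 kN.
ΣM about O: M_O − (24.89·2.9)·4.85 − 35·5.6 − 10·1.1 − 302.5 = 0 → M_O = 859.6 kN·m.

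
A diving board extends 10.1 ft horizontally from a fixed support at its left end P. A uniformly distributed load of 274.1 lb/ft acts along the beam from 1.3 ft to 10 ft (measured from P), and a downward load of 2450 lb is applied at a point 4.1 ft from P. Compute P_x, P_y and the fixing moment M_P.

Resultant of the distributed load: 274.1 × 8.7 = 2384.67 lb at 5.65 ft from P.
ΣF_x = 0: P_x = 0.
ΣF_y = 0: P_y − 274.1·8.7 − 2450 = 0 → P_y = 4835 lb.
ΣM about P: M_P − (274.1·8.7)·5.65 − 2450·4.1 = 0 → M_P = 23520 lb·ft.

P_x = 0, P_y = 4835 lb, M_P = 23520 lb·ft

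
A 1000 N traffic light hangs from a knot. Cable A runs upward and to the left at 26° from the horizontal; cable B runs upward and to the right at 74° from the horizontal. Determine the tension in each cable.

T_A = 279.9 N, T_B = 912.7 N

ΣF_x = 0: −T_A·cos26° + T_B·cos74° = 0 → T_B = 3.26078·T_A.
ΣF_y = 0: T_A·sin26° + T_B·sin74° = 1000.
Substitute: T_A·(0.438371 + 3.26078·0.961262) = 1000 → T_A = 279.89 ≈ 279.9 N.
Then T_B = 3.26078 × 279.89 = 912.7 N.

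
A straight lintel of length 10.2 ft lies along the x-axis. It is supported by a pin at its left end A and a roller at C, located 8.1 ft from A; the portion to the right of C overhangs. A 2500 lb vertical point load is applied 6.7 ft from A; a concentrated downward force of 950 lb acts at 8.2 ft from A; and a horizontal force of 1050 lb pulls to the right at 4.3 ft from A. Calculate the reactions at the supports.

Taking moments about A: C_y·8.1 − 2500·6.7 − 950·8.2 = 0 → C_y = 24540/8.1 = 3029.63 ≈ 3030 lb.
ΣF_y = 0: A_y + 3029.63 − 2500 − 950 = 0 → A_y = 420.4 lb.
ΣF_x = 0: A_x + 1050 = 0 → A_x = -1050 lb.

A_x = -1050 lb, A_y = 420.4 lb, C_y = 3030 lb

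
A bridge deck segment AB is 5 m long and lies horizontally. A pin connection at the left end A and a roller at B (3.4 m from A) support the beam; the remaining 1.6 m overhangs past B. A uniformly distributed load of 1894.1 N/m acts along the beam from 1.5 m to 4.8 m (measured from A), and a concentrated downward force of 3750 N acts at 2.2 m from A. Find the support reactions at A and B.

A_x = 0, A_y = 1783 N, B_y = 8217 N

Resultant of the distributed load: 1894.1 × 3.3 = 6250.53 N at 3.15 m from A.
ΣM about A: B_y·3.4 − (1894.1·3.3)·3.15 − 3750·2.2 = 0 → B_y = 27939.1695/3.4 = 8217.4 ≈ 8217 N.
ΣF_y = 0: A_y + 8217.4 − 1894.1·3.3 − 3750 = 0 → A_y = 1783 N.
ΣF_x = 0: no horizontal applied forces, so A_x = 0.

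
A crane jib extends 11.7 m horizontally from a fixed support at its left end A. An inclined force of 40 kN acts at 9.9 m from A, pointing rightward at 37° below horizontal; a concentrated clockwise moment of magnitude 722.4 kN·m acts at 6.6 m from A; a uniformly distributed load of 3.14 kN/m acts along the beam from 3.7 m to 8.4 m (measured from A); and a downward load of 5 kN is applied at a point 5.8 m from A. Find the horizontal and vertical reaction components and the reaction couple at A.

A_x = -31.95 kN, A_y = 43.83 kN, M_A = 1079 kN·m

Resultant of the distributed load: 3.14 × 4.7 = 14.758 kN at 6.05 m from A.
ΣF_x = 0: A_x + 40·cos37° = 0 → A_x = -31.95 kN.
ΣF_y = 0: A_y − 40·sin37° − 3.14·4.7 − 5 = 0 → A_y = 43.83 kN.
ΣM about A: M_A − 40·sin37°·9.9 − 722.4 − (3.14·4.7)·6.05 − 5·5.8 = 0 → M_A = 1079 kN·m.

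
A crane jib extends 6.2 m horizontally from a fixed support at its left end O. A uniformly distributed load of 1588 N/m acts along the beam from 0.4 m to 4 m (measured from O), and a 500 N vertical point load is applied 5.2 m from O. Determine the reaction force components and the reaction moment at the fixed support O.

O_x = 0, O_y = 6217 N, M_O = 15180 N·m

Resultant of the distributed load: 1588 × 3.6 = 5716.8 N at 2.2 m from O.
ΣF_x = 0: O_x = 0.
ΣF_y = 0: O_y − 1588·3.6 − 500 = 0 → O_y = 6217 N.
ΣM about O: M_O − (1588·3.6)·2.2 − 500·5.2 = 0 → M_O = 15180 N·m.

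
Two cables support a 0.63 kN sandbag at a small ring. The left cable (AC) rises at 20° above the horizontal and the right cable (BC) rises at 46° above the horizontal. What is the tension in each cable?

ΣF_x = 0: −T_AC·cos20° + T_BC·cos46° = 0 → T_BC = 1.35274·T_AC.
ΣF_y = 0: T_AC·sin20° + T_BC·sin46° = 0.63.
Substitute: T_AC·(0.34202 + 1.35274·0.71934) = 0.63 → T_AC = 0.479051 ≈ 0.4791 kN.
Then T_BC = 1.35274 × 0.479051 = 0.6480 kN.

T_AC = 0.4791 kN, T_BC = 0.6480 kN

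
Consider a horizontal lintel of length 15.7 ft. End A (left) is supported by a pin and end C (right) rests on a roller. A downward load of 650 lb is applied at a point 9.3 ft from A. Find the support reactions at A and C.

ΣM about A: C_y·15.7 − 650·9.3 = 0 → C_y = 6045/15.7 = 385.032 ≈ 385.0 lb.
ΣF_y = 0: A_y + 385.032 − 650 = 0 → A_y = 265.0 lb.
ΣF_x = 0: no horizontal applied forces, so A_x = 0.

A_x = 0, A_y = 265.0 lb, C_y = 385.0 lb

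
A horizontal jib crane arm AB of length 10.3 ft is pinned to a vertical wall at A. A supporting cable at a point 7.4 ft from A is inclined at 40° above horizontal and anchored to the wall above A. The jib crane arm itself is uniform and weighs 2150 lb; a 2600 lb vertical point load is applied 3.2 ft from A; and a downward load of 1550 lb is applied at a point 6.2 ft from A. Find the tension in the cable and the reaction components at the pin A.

T = 6097 lb, A_x = 4671 lb, A_y = 2381 lb

ΣM about A: T·sin40°·7.4 − 2150·5.15 − 2600·3.2 − 1550·6.2 = 0 → T = 29002.5/(7.4·0.642788) = 6097.28 ≈ 6097 lb.
ΣF_x = 0: A_x − T·cos40° = 0 → A_x = 6097.28 × 0.766044 = 4671 lb.
ΣF_y = 0: A_y + T·sin40° − 2150 − 2600 − 1550 = 0 → A_y = 6300 − 6097.28 × 0.642788 = 2381 lb.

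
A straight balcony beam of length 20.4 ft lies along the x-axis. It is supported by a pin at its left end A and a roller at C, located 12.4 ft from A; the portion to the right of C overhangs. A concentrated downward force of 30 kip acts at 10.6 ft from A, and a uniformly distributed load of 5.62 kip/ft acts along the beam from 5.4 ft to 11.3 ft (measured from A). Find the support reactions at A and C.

A_x = 0, A_y = 15.18 kip, C_y = 47.97 kip

Resultant of the distributed load: 5.62 × 5.9 = 33.158 kip at 8.35 ft from A.
ΣM about A: C_y·12.4 − 30·10.6 − (5.62·5.9)·8.35 = 0 → C_y = 594.8693/12.4 = 47.9733 ≈ 47.97 kip.
ΣF_y = 0: A_y + 47.9733 − 30 − 5.62·5.9 = 0 → A_y = 15.18 kip.
ΣF_x = 0: no horizontal applied forces, so A_x = 0.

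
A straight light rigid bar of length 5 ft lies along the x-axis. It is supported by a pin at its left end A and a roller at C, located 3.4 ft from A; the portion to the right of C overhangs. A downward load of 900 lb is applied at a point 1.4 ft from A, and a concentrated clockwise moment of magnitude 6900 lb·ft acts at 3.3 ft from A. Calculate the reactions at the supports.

A_x = 0, A_y = -1500 lb, C_y = 2400 lb

Moments about A: C_y·3.4 − 900·1.4 − 6900 = 0 → C_y = 8160/3.4 = 2400 lb.
ΣF_y = 0: A_y + 2400 − 900 = 0 → A_y = -1500 lb.
ΣF_x = 0: no horizontal applied forces, so A_x = 0.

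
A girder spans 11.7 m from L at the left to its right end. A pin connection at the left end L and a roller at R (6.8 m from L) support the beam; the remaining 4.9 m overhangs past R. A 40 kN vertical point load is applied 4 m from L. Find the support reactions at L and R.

Moments about L: R_y·6.8 − 40·4 = 0 → R_y = 160/6.8 = 23.5294 ≈ 23.53 kN.
ΣF_y = 0: L_y + 23.5294 − 40 = 0 → L_y = 16.47 kN.
ΣF_x = 0: no horizontal applied forces, so L_x = 0.

L_x = 0, L_y = 16.47 kN, R_y = 23.53 kN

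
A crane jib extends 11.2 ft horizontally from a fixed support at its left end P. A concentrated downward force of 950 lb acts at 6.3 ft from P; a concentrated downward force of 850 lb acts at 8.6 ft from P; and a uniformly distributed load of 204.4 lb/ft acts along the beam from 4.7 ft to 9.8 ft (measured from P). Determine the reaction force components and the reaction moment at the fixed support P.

P_x = 0, P_y = 2842 lb, M_P = 20850 lb·ft

Resultant of the distributed load: 204.4 × 5.1 = 1042.44 lb at 7.25 ft from P.
ΣF_x = 0: P_x = 0.
ΣF_y = 0: P_y − 950 − 850 − 204.4·5.1 = 0 → P_y = 2842 lb.
ΣM about P: M_P − 950·6.3 − 850·8.6 − (204.4·5.1)·7.25 = 0 → M_P = 20850 lb·ft.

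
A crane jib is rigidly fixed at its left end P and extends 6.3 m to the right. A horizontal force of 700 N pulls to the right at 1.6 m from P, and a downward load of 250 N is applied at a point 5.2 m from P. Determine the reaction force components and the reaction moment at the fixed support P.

P_x = -700.0 N, P_y = 250.0 N, M_P = 1300 N·m

ΣF_x = 0: P_x + 700 = 0 → P_x = -700.0 N.
ΣF_y = 0: P_y − 250 = 0 → P_y = 250.0 N.
ΣM about P: M_P − 250·5.2 = 0 → M_P = 1300 N·m.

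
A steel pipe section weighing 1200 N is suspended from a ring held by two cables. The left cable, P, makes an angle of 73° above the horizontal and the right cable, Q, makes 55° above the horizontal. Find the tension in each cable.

T_P = 873.5 N, T_Q = 445.2 N

ΣF_x = 0: −T_P·cos73° + T_Q·cos55° = 0 → T_Q = 0.509735·T_P.
ΣF_y = 0: T_P·sin73° + T_Q·sin55° = 1200.
Substitute: T_P·(0.956305 + 0.509735·0.819152) = 1200 → T_P = 873.454 ≈ 873.5 N.
Then T_Q = 0.509735 × 873.454 = 445.2 N.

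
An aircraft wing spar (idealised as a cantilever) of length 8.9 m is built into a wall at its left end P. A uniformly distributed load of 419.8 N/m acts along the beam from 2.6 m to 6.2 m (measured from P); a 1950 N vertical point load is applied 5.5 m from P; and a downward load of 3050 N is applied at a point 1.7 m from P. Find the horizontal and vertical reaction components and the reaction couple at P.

Resultant of the distributed load: 419.8 × 3.6 = 1511.28 N at 4.4 m from P.
ΣF_x = 0: P_x = 0.
ΣF_y = 0: P_y − 419.8·3.6 − 1950 − 3050 = 0 → P_y = 6511 N.
ΣM about P: M_P − (419.8·3.6)·4.4 − 1950·5.5 − 3050·1.7 = 0 → M_P = 22560 N·m.

P_x = 0, P_y = 6511 N, M_P = 22560 N·m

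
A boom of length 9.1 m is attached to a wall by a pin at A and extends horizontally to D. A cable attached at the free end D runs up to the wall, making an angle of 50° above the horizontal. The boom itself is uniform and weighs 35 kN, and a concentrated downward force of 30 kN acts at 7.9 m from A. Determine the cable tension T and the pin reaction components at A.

ΣM about A: T·sin50°·9.1 − 35·4.55 − 30·7.9 = 0 → T = 396.25/(9.1·0.766044) = 56.8426 ≈ 56.84 kN.
ΣF_x = 0: A_x − T·cos50° = 0 → A_x = 56.8426 × 0.642788 = 36.54 kN.
ΣF_y = 0: A_y + T·sin50° − 35 − 30 = 0 → A_y = 65 − 56.8426 × 0.766044 = 21.46 kN.

T = 56.84 kN, A_x = 36.54 kN, A_y = 21.46 kN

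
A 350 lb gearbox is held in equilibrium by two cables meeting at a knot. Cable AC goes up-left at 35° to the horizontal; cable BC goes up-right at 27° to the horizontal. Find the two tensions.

ΣF_x = 0: −T_AC·cos35° + T_BC·cos27° = 0 → T_BC = 0.919356·T_AC.
ΣF_y = 0: T_AC·sin35° + T_BC·sin27° = 350.
Substitute: T_AC·(0.573576 + 0.919356·0.45399) = 350 → T_AC = 353.195 ≈ 353.2 lb.
Then T_BC = 0.919356 × 353.195 = 324.7 lb.

T_AC = 353.2 lb, T_BC = 324.7 lb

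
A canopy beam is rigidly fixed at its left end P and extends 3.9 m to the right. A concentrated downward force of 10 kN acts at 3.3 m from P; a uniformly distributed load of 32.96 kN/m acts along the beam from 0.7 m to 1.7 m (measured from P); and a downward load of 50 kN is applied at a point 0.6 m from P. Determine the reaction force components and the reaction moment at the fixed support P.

Resultant of the distributed load: 32.96 × 1 = 32.96 kN at 1.2 m from P.
ΣF_x = 0: P_x = 0.
ΣF_y = 0: P_y − 10 − 32.96·1 − 50 = 0 → P_y = 92.96 kN.
ΣM about P: M_P − 10·3.3 − (32.96·1)·1.2 − 50·0.6 = 0 → M_P = 102.6 kN·m.

P_x = 0, P_y = 92.96 kN, M_P = 102.6 kN·m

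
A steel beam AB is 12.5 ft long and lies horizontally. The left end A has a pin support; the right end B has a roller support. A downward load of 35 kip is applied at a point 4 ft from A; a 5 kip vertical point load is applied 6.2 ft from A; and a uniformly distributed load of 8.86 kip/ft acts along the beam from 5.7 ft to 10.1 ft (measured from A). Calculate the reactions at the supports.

A_x = 0, A_y = 40.67 kip, B_y = 38.32 kip

Resultant of the distributed load: 8.86 × 4.4 = 38.984 kip at 7.9 ft from A.
Moments about A: B_y·12.5 − 35·4 − 5·6.2 − (8.86·4.4)·7.9 = 0 → B_y = 478.9736/12.5 = 38.3179 ≈ 38.32 kip.
ΣF_y = 0: A_y + 38.3179 − 35 − 5 − 8.86·4.4 = 0 → A_y = 40.67 kip.
ΣF_x = 0: no horizontal applied forces, so A_x = 0.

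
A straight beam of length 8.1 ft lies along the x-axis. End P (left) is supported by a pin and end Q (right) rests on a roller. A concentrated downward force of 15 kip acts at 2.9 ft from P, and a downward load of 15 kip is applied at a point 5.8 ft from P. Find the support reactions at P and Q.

Taking moments about P: Q_y·8.1 − 15·2.9 − 15·5.8 = 0 → Q_y = 130.5/8.1 = 16.1111 ≈ 16.11 kip.
ΣF_y = 0: P_y + 16.1111 − 15 − 15 = 0 → P_y = 13.89 kip.
ΣF_x = 0: no horizontal applied forces, so P_x = 0.

P_x = 0, P_y = 13.89 kip, Q_y = 16.11 kip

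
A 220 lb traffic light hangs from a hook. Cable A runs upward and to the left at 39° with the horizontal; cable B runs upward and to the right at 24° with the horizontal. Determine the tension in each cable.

T_A = 225.6 lb, T_B = 191.9 lb

ΣF_x = 0: −T_A·cos39° + T_B·cos24° = 0 → T_B = 0.850692·T_A.
ΣF_y = 0: T_A·sin39° + T_B·sin24° = 220.
Substitute: T_A·(0.62932 + 0.850692·0.406737) = 220 → T_A = 225.565 ≈ 225.6 lb.
Then T_B = 0.850692 × 225.565 = 191.9 lb.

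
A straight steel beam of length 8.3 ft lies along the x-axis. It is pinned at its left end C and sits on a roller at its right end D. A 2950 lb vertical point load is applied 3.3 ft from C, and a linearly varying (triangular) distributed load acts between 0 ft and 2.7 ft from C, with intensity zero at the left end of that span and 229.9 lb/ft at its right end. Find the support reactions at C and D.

Resultant of the triangular load: ½ × 229.9 × 2.7 = 310.365 lb, acting at 1.8 ft from C (one-third of the span from the peak).
Moments about C: D_y·8.3 − 2950·3.3 − (½·229.9·2.7)·1.8 = 0 → D_y = 10293.657/8.3 = 1240.2 ≈ 1240 lb.
ΣF_y = 0: C_y + 1240.2 − 2950 − ½·229.9·2.7 = 0 → C_y = 2020 lb.
ΣF_x = 0: no horizontal applied forces, so C_x = 0.

C_x = 0, C_y = 2020 lb, D_y = 1240 lb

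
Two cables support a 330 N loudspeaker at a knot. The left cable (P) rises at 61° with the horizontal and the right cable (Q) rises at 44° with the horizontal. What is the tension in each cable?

T_P = 245.8 N, T_Q = 165.6 N

ΣF_x = 0: −T_P·cos61° + T_Q·cos44° = 0 → T_Q = 0.673965·T_P.
ΣF_y = 0: T_P·sin61° + T_Q·sin44° = 330.
Substitute: T_P·(0.87462 + 0.673965·0.694658) = 330 → T_P = 245.756 ≈ 245.8 N.
Then T_Q = 0.673965 × 245.756 = 165.6 N.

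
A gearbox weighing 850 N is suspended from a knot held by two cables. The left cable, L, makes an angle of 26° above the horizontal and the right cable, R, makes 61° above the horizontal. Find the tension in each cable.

T_L = 412.7 N, T_R = 765.0 N

ΣF_x = 0: −T_L·cos26° + T_R·cos61° = 0 → T_R = 1.85391·T_L.
ΣF_y = 0: T_L·sin26° + T_R·sin61° = 850.
Substitute: T_L·(0.438371 + 1.85391·0.87462) = 850 → T_L = 412.654 ≈ 412.7 N.
Then T_R = 1.85391 × 412.654 = 765.0 N.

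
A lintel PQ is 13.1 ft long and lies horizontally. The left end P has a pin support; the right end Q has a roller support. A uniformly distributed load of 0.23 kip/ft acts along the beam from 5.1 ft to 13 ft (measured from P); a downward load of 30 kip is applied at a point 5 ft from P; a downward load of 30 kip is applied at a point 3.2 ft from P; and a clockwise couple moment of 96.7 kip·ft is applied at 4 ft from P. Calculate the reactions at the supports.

Resultant of the distributed load: 0.23 × 7.9 = 1.817 kip at 9.05 ft from P.
Taking moments about P: Q_y·13.1 − (0.23·7.9)·9.05 − 30·5 − 30·3.2 − 96.7 = 0 → Q_y = 359.14385/13.1 = 27.4156 ≈ 27.42 kip.
ΣF_y = 0: P_y + 27.4156 − 0.23·7.9 − 30 − 30 = 0 → P_y = 34.40 kip.
ΣF_x = 0: no horizontal applied forces, so P_x = 0.

P_x = 0, P_y = 34.40 kip, Q_y = 27.42 kip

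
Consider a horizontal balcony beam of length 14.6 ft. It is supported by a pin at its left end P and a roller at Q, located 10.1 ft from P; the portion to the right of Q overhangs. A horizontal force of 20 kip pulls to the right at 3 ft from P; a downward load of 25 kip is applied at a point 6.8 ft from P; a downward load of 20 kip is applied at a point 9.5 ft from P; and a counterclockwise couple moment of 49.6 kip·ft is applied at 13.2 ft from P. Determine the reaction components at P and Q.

Taking moments about P: Q_y·10.1 − 25·6.8 − 20·9.5 + 49.6 = 0 → Q_y = 310.4/10.1 = 30.7327 ≈ 30.73 kip.
ΣF_y = 0: P_y + 30.7327 − 25 − 20 = 0 → P_y = 14.27 kip.
ΣF_x = 0: P_x + 20 = 0 → P_x = -20.00 kip.

P_x = -20.00 kip, P_y = 14.27 kip, Q_y = 30.73 kip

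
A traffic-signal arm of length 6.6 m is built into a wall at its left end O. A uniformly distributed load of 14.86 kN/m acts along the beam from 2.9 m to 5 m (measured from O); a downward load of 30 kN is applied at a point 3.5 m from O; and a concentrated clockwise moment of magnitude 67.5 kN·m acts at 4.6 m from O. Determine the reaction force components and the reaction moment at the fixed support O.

Resultant of the distributed load: 14.86 × 2.1 = 31.206 kN at 3.95 m from O.
ΣF_x = 0: O_x = 0.
ΣF_y = 0: O_y − 14.86·2.1 − 30 = 0 → O_y = 61.21 kN.
ΣM about O: M_O − (14.86·2.1)·3.95 − 30·3.5 − 67.5 = 0 → M_O = 295.8 kN·m.

O_x = 0, O_y = 61.21 kN, M_O = 295.8 kN·m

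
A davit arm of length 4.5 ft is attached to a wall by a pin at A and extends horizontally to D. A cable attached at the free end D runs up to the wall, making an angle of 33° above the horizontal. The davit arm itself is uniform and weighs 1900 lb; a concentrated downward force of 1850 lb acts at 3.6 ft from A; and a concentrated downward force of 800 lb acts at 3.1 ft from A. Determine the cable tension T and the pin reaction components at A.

T = 5474 lb, A_x = 4591 lb, A_y = 1569 lb

ΣM about A: T·sin33°·4.5 − 1900·2.25 − 1850·3.6 − 800·3.1 = 0 → T = 13415/(4.5·0.544639) = 5473.55 ≈ 5474 lb.
ΣF_x = 0: A_x − T·cos33° = 0 → A_x = 5473.55 × 0.838671 = 4591 lb.
ΣF_y = 0: A_y + T·sin33° − 1900 − 1850 − 800 = 0 → A_y = 4550 − 5473.55 × 0.544639 = 1569 lb.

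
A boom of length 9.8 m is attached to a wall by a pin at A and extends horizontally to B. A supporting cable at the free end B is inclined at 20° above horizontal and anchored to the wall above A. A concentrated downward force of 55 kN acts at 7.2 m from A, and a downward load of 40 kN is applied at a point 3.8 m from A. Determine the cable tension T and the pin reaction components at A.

ΣM about A: T·sin20°·9.8 − 55·7.2 − 40·3.8 = 0 → T = 548/(9.8·0.34202) = 163.494 ≈ 163.5 kN.
ΣF_x = 0: A_x − T·cos20° = 0 → A_x = 163.494 × 0.939693 = 153.6 kN.
ΣF_y = 0: A_y + T·sin20° − 55 − 40 = 0 → A_y = 95 − 163.494 × 0.34202 = 39.08 kN.

T = 163.5 kN, A_x = 153.6 kN, A_y = 39.08 kN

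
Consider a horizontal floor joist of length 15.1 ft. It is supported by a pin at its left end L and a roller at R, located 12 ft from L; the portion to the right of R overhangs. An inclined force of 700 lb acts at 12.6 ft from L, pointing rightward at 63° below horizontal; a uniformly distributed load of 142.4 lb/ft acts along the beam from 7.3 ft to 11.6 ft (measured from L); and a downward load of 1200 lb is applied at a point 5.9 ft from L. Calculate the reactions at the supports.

L_x = -317.8 lb, L_y = 708.9 lb, R_y = 1727 lb

Resultant of the distributed load: 142.4 × 4.3 = 612.32 lb at 9.45 ft from L.
Moments about L: R_y·12 − 700·sin63°·12.6 − (142.4·4.3)·9.45 − 1200·5.9 = 0 → R_y = 20725.1/12 = 1727.09 ≈ 1727 lb.
ΣF_y = 0: L_y + 1727.09 − 700·sin63° − 142.4·4.3 − 1200 = 0 → L_y = 708.9 lb.
ΣF_x = 0: L_x + 700·cos63° = 0 → L_x = -317.8 lb.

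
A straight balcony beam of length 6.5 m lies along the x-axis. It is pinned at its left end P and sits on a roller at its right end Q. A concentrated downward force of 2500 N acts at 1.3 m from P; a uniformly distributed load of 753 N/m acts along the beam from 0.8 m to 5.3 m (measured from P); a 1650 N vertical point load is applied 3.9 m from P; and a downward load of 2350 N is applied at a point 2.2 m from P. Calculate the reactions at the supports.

Resultant of the distributed load: 753 × 4.5 = 3388.5 N at 3.05 m from P.
Taking moments about P: Q_y·6.5 − 2500·1.3 − (753·4.5)·3.05 − 1650·3.9 − 2350·2.2 = 0 → Q_y = 25189.925/6.5 = 3875.37 ≈ 3875 N.
ΣF_y = 0: P_y + 3875.37 − 2500 − 753·4.5 − 1650 − 2350 = 0 → P_y = 6013 N.
ΣF_x = 0: no horizontal applied forces, so P_x = 0.

P_x = 0, P_y = 6013 N, Q_y = 3875 N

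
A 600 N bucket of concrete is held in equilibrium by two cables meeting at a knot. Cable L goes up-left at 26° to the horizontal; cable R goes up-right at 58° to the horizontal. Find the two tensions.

ΣF_x = 0: −T_L·cos26° + T_R·cos58° = 0 → T_R = 1.6961·T_L.
ΣF_y = 0: T_L·sin26° + T_R·sin58° = 600.
Substitute: T_L·(0.438371 + 1.6961·0.848048) = 600 → T_L = 319.702 ≈ 319.7 N.
Then T_R = 1.6961 × 319.702 = 542.2 N.

T_L = 319.7 N, T_R = 542.2 N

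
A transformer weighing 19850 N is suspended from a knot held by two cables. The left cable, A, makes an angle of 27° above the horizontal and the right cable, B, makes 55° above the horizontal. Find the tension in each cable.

ΣF_x = 0: −T_A·cos27° + T_B·cos55° = 0 → T_B = 1.55342·T_A.
ΣF_y = 0: T_A·sin27° + T_B·sin55° = 19850.
Substitute: T_A·(0.45399 + 1.55342·0.819152) = 19850 → T_A = 11497.4 ≈ 11500 N.
Then T_B = 1.55342 × 11497.4 = 17860 N.

T_A = 11500 N, T_B = 17860 N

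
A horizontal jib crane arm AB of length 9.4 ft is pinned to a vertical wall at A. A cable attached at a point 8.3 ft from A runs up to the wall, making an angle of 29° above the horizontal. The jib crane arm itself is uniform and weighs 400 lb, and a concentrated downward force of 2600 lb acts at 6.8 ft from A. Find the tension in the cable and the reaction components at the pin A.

T = 4861 lb, A_x = 4251 lb, A_y = 643.4 lb

ΣM about A: T·sin29°·8.3 − 400·4.7 − 2600·6.8 = 0 → T = 19560/(8.3·0.48481) = 4860.93 ≈ 4861 lb.
ΣF_x = 0: A_x − T·cos29° = 0 → A_x = 4860.93 × 0.87462 = 4251 lb.
ΣF_y = 0: A_y + T·sin29° − 400 − 2600 = 0 → A_y = 3000 − 4860.93 × 0.48481 = 643.4 lb.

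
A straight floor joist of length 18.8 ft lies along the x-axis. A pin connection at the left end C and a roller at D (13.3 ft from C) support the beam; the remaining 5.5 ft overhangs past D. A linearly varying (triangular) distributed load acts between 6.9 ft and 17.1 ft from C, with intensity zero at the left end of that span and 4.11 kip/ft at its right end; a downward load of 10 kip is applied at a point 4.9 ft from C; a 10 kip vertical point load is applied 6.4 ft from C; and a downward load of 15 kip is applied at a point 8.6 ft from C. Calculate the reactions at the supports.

Resultant of the triangular load: ½ × 4.11 × 10.2 = 20.961 kip, acting at 13.7 ft from C (one-third of the span from the peak).
Moments about C: D_y·13.3 − (½·4.11·10.2)·13.7 − 10·4.9 − 10·6.4 − 15·8.6 = 0 → D_y = 529.1657/13.3 = 39.7869 ≈ 39.79 kip.
ΣF_y = 0: C_y + 39.7869 − ½·4.11·10.2 − 10 − 10 − 15 = 0 → C_y = 16.17 kip.
ΣF_x = 0: no horizontal applied forces, so C_x = 0.

C_x = 0, C_y = 16.17 kip, D_y = 39.79 kip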